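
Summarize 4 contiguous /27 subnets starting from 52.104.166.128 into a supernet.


Original prefix: /27
Number of subnets: 4 = 2^2
New prefix = 27 - 2 = 25
Supernet: 52.104.166.128/25


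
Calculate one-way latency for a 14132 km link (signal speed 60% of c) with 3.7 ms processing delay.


Speed = 0.6 * 3e5 km/s = 180000 km/s
Propagation delay = 14132 / 180000 = 0.0785 s = 78.5111 ms
Processing delay = 3.7 ms
Total one-way latency = 82.2111 ms


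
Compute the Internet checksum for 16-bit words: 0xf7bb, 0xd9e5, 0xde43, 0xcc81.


Sum all words (with carry folding):
+ 0xf7bb = 0xf7bb
+ 0xd9e5 = 0xd1a1
+ 0xde43 = 0xafe5
+ 0xcc81 = 0x7c67
One's complement: ~0x7c67
Checksum = 0x8398


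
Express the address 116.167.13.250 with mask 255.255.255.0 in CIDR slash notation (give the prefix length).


Binary: 11111111.11111111.11111111.00000000
Count leading 1s
Prefix: /24


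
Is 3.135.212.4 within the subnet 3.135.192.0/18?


Subnet network: 3.135.192.0
Test IP AND mask: 3.135.192.0
Yes, 3.135.212.4 is in 3.135.192.0/18


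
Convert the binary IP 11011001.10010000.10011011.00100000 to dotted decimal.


11011001 = 217
10010000 = 144
10011011 = 155
00100000 = 32
IP: 217.144.155.32


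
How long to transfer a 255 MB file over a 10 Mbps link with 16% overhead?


Effective throughput = 10 * (1 - 16/100) = 8.4 Mbps
File size in Mb = 255 * 8 = 2040 Mb
Time = 2040 / 8.4
Time = 242.8571 seconds


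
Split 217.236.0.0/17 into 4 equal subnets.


New prefix = 17 + 2 = 19
Each subnet has 8192 addresses
  217.236.0.0/19
  217.236.32.0/19
  217.236.64.0/19
  217.236.96.0/19
Subnets: 217.236.0.0/19, 217.236.32.0/19, 217.236.64.0/19, 217.236.96.0/19


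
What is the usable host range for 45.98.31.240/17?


Network: 45.98.0.0
Broadcast: 45.98.127.255
First usable = network + 1
Last usable = broadcast - 1
Range: 45.98.0.1 to 45.98.127.254


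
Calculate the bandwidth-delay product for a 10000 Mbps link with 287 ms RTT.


BDP = bandwidth * RTT
= 10000 Mbps * 287 ms
= 10000 * 1e6 * 287 / 1000 bits
= 2870000000 bits
= 358750000 bytes
= 350341.7969 KB
BDP = 2870000000 bits (358750000 bytes)


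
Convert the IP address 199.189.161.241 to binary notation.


199 = 11000111
189 = 10111101
161 = 10100001
241 = 11110001
Binary: 11000111.10111101.10100001.11110001


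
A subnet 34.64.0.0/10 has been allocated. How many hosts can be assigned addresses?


Host bits = 32 - 10 = 22
Total addresses = 2^22 = 4194304
Usable = total - 2 (network and broadcast)
Usable hosts: 4194302


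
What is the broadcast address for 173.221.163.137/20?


Network: 173.221.160.0/20
Host bits = 12
Set all host bits to 1:
Broadcast: 173.221.175.255


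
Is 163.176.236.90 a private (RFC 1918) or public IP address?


RFC 1918 private ranges:
  10.0.0.0/8 (10.0.0.0 - 10.255.255.255)
  172.16.0.0/12 (172.16.0.0 - 172.31.255.255)
  192.168.0.0/16 (192.168.0.0 - 192.168.255.255)
Public (not in any RFC 1918 range)


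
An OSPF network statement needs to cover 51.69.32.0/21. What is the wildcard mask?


Subnet mask: 255.255.248.0
Wildcard = 255.255.255.255 - subnet mask
255 - 255 = 0
255 - 255 = 0
255 - 248 = 7
255 - 0 = 255
Wildcard: 0.0.7.255


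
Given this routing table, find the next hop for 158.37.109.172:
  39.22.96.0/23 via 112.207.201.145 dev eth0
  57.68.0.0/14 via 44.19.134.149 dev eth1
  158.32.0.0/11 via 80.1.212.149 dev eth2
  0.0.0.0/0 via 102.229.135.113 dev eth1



Longest prefix match for 158.37.109.172:
  /23 39.22.96.0: no
  /14 57.68.0.0: no
  /11 158.32.0.0: MATCH
  /0 0.0.0.0: MATCH
Selected: next-hop 80.1.212.149 via eth2 (matched /11)


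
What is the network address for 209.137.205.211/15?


IP:   11010001.10001001.11001101.11010011
Mask: 11111111.11111110.00000000.00000000
AND operation:
Net:  11010001.10001000.00000000.00000000
Network: 209.136.0.0/15


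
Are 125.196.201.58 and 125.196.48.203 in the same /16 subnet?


Mask: 255.255.0.0
125.196.201.58 AND mask = 125.196.0.0
125.196.48.203 AND mask = 125.196.0.0
Yes, same subnet (125.196.0.0)


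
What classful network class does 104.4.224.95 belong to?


First octet: 104
Binary: 01101000
0xxxxxxx -> Class A (1-126)
Class A, default mask 255.0.0.0 (/8)


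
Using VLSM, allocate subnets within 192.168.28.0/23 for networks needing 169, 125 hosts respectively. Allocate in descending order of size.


169 hosts -> /24 (254 usable): 192.168.28.0/24
125 hosts -> /25 (126 usable): 192.168.29.0/25
Allocation: 192.168.28.0/24 (169 hosts, 254 usable); 192.168.29.0/25 (125 hosts, 126 usable)


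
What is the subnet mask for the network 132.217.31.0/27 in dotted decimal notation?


/27 means 27 network bits, 5 host bits
Binary: 11111111111111111111111111100000
Mask: 255.255.255.224


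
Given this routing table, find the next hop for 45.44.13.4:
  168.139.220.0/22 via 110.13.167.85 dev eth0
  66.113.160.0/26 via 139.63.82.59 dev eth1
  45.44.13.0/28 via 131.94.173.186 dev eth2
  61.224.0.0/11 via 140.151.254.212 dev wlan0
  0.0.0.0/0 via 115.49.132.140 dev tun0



Longest prefix match for 45.44.13.4:
  /22 168.139.220.0: no
  /26 66.113.160.0: no
  /28 45.44.13.0: MATCH
  /11 61.224.0.0: no
  /0 0.0.0.0: MATCH
Selected: next-hop 131.94.173.186 via eth2 (matched /28)


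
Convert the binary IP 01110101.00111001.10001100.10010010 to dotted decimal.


01110101 = 117
00111001 = 57
10001100 = 140
10010010 = 146
IP: 117.57.140.146


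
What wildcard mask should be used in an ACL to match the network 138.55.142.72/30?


Subnet mask: 255.255.255.252
Wildcard = 255.255.255.255 - subnet mask
255 - 255 = 0
255 - 255 = 0
255 - 255 = 0
255 - 252 = 3
Wildcard: 0.0.0.3


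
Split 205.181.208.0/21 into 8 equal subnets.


New prefix = 21 + 3 = 24
Each subnet has 256 addresses
  205.181.208.0/24
  205.181.209.0/24
  205.181.210.0/24
  205.181.211.0/24
  205.181.212.0/24
  205.181.213.0/24
  205.181.214.0/24
  205.181.215.0/24
Subnets: 205.181.208.0/24, 205.181.209.0/24, 205.181.210.0/24, 205.181.211.0/24, 205.181.212.0/24, 205.181.213.0/24, 205.181.214.0/24, 205.181.215.0/24


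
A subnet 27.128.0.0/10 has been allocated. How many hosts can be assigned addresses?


Host bits = 32 - 10 = 22
Total addresses = 2^22 = 4194304
Usable = total - 2 (network and broadcast)
Usable hosts: 4194302


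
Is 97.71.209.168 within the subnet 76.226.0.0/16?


Subnet network: 76.226.0.0
Test IP AND mask: 97.71.0.0
No, 97.71.209.168 is not in 76.226.0.0/16


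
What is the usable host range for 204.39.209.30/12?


Network: 204.32.0.0
Broadcast: 204.47.255.255
First usable = network + 1
Last usable = broadcast - 1
Range: 204.32.0.1 to 204.47.255.254


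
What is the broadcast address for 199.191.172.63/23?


Network: 199.191.172.0/23
Host bits = 9
Set all host bits to 1:
Broadcast: 199.191.173.255


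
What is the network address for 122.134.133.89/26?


IP:   01111010.10000110.10000101.01011001
Mask: 11111111.11111111.11111111.11000000
AND operation:
Net:  01111010.10000110.10000101.01000000
Network: 122.134.133.64/26


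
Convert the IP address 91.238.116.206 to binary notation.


91 = 01011011
238 = 11101110
116 = 01110100
206 = 11001110
Binary: 01011011.11101110.01110100.11001110


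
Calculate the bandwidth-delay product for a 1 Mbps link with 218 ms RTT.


BDP = bandwidth * RTT
= 1 Mbps * 218 ms
= 1 * 1e6 * 218 / 1000 bits
= 218000 bits
= 27250 bytes
= 26.6113 KB
BDP = 218000 bits (27250 bytes)


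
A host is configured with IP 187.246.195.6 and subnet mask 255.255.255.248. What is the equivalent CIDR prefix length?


Binary: 11111111.11111111.11111111.11111000
Count leading 1s
Prefix: /29


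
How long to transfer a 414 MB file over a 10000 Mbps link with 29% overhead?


Effective throughput = 10000 * (1 - 29/100) = 7100 Mbps
File size in Mb = 414 * 8 = 3312 Mb
Time = 3312 / 7100
Time = 0.4665 seconds


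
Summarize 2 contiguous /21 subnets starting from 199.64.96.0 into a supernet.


Original prefix: /21
Number of subnets: 2 = 2^1
New prefix = 21 - 1 = 20
Supernet: 199.64.96.0/20


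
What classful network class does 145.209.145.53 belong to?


First octet: 145
Binary: 10010001
10xxxxxx -> Class B (128-191)
Class B, default mask 255.255.0.0 (/16)


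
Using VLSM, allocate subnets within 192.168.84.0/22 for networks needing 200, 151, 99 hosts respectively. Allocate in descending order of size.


200 hosts -> /24 (254 usable): 192.168.84.0/24
151 hosts -> /24 (254 usable): 192.168.85.0/24
99 hosts -> /25 (126 usable): 192.168.86.0/25
Allocation: 192.168.84.0/24 (200 hosts, 254 usable); 192.168.85.0/24 (151 hosts, 254 usable); 192.168.86.0/25 (99 hosts, 126 usable)


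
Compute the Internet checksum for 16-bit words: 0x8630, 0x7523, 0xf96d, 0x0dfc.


Sum all words (with carry folding):
+ 0x8630 = 0x8630
+ 0x7523 = 0xfb53
+ 0xf96d = 0xf4c1
+ 0x0dfc = 0x02be
One's complement: ~0x02be
Checksum = 0xfd41


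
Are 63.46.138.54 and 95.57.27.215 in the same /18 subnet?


Mask: 255.255.192.0
63.46.138.54 AND mask = 63.46.128.0
95.57.27.215 AND mask = 95.57.0.0
No, different subnets (63.46.128.0 vs 95.57.0.0)


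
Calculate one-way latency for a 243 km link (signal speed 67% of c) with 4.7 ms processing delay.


Speed = 0.67 * 3e5 km/s = 201000 km/s
Propagation delay = 243 / 201000 = 0.0012 s = 1.209 ms
Processing delay = 4.7 ms
Total one-way latency = 5.909 ms


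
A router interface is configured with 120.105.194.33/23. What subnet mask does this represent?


/23 means 23 network bits, 9 host bits
Binary: 11111111111111111111111000000000
Mask: 255.255.254.0


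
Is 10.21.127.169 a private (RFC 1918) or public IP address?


RFC 1918 private ranges:
  10.0.0.0/8 (10.0.0.0 - 10.255.255.255)
  172.16.0.0/12 (172.16.0.0 - 172.31.255.255)
  192.168.0.0/16 (192.168.0.0 - 192.168.255.255)
Private (in 10.0.0.0/8)


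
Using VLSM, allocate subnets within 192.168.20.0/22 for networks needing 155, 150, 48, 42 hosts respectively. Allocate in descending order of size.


155 hosts -> /24 (254 usable): 192.168.20.0/24
150 hosts -> /24 (254 usable): 192.168.21.0/24
48 hosts -> /26 (62 usable): 192.168.22.0/26
42 hosts -> /26 (62 usable): 192.168.22.64/26
Allocation: 192.168.20.0/24 (155 hosts, 254 usable); 192.168.21.0/24 (150 hosts, 254 usable); 192.168.22.0/26 (48 hosts, 62 usable); 192.168.22.64/26 (42 hosts, 62 usable)


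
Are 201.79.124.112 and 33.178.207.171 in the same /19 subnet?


Mask: 255.255.224.0
201.79.124.112 AND mask = 201.79.96.0
33.178.207.171 AND mask = 33.178.192.0
No, different subnets (201.79.96.0 vs 33.178.192.0)


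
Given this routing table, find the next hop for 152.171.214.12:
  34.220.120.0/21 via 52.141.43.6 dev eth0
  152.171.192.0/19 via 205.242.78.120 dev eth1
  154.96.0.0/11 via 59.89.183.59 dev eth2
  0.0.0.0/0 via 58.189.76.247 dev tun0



Longest prefix match for 152.171.214.12:
  /21 34.220.120.0: no
  /19 152.171.192.0: MATCH
  /11 154.96.0.0: no
  /0 0.0.0.0: MATCH
Selected: next-hop 205.242.78.120 via eth1 (matched /19)


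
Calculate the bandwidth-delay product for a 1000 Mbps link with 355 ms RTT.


BDP = bandwidth * RTT
= 1000 Mbps * 355 ms
= 1000 * 1e6 * 355 / 1000 bits
= 355000000 bits
= 44375000 bytes
= 43334.9609 KB
BDP = 355000000 bits (44375000 bytes)


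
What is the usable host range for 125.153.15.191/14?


Network: 125.152.0.0
Broadcast: 125.155.255.255
First usable = network + 1
Last usable = broadcast - 1
Range: 125.152.0.1 to 125.155.255.254


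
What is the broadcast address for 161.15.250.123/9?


Network: 161.0.0.0/9
Host bits = 23
Set all host bits to 1:
Broadcast: 161.127.255.255


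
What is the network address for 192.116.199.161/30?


IP:   11000000.01110100.11000111.10100001
Mask: 11111111.11111111.11111111.11111100
AND operation:
Net:  11000000.01110100.11000111.10100000
Network: 192.116.199.160/30


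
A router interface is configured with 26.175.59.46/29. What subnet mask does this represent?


/29 means 29 network bits, 3 host bits
Binary: 11111111111111111111111111111000
Mask: 255.255.255.248


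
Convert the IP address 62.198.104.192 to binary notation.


62 = 00111110
198 = 11000110
104 = 01101000
192 = 11000000
Binary: 00111110.11000110.01101000.11000000


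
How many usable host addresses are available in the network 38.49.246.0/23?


Host bits = 32 - 23 = 9
Total addresses = 2^9 = 512
Usable = total - 2 (network and broadcast)
Usable hosts: 510


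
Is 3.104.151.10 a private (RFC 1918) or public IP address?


RFC 1918 private ranges:
  10.0.0.0/8 (10.0.0.0 - 10.255.255.255)
  172.16.0.0/12 (172.16.0.0 - 172.31.255.255)
  192.168.0.0/16 (192.168.0.0 - 192.168.255.255)
Public (not in any RFC 1918 range)


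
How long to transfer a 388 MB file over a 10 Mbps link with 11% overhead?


Effective throughput = 10 * (1 - 11/100) = 8.9 Mbps
File size in Mb = 388 * 8 = 3104 Mb
Time = 3104 / 8.9
Time = 348.764 seconds


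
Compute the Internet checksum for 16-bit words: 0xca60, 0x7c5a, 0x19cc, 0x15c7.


Sum all words (with carry folding):
+ 0xca60 = 0xca60
+ 0x7c5a = 0x46bb
+ 0x19cc = 0x6087
+ 0x15c7 = 0x764e
One's complement: ~0x764e
Checksum = 0x89b1


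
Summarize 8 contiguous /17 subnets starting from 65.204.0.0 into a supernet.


Original prefix: /17
Number of subnets: 8 = 2^3
New prefix = 17 - 3 = 14
Supernet: 65.204.0.0/14


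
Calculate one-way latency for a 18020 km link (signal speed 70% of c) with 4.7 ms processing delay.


Speed = 0.7 * 3e5 km/s = 210000 km/s
Propagation delay = 18020 / 210000 = 0.0858 s = 85.8095 ms
Processing delay = 4.7 ms
Total one-way latency = 90.5095 ms


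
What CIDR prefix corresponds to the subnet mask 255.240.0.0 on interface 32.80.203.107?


Binary: 11111111.11110000.00000000.00000000
Count leading 1s
Prefix: /12


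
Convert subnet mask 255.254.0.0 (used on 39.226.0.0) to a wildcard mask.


Subnet mask: 255.254.0.0
Wildcard = 255.255.255.255 - subnet mask
255 - 255 = 0
255 - 254 = 1
255 - 0 = 255
255 - 0 = 255
Wildcard: 0.1.255.255


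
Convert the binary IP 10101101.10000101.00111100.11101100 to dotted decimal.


10101101 = 173
10000101 = 133
00111100 = 60
11101100 = 236
IP: 173.133.60.236


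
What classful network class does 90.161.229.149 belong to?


First octet: 90
Binary: 01011010
0xxxxxxx -> Class A (1-126)
Class A, default mask 255.0.0.0 (/8)


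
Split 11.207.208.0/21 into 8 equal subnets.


New prefix = 21 + 3 = 24
Each subnet has 256 addresses
  11.207.208.0/24
  11.207.209.0/24
  11.207.210.0/24
  11.207.211.0/24
  11.207.212.0/24
  11.207.213.0/24
  11.207.214.0/24
  11.207.215.0/24
Subnets: 11.207.208.0/24, 11.207.209.0/24, 11.207.210.0/24, 11.207.211.0/24, 11.207.212.0/24, 11.207.213.0/24, 11.207.214.0/24, 11.207.215.0/24


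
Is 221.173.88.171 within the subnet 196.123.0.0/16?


Subnet network: 196.123.0.0
Test IP AND mask: 221.173.0.0
No, 221.173.88.171 is not in 196.123.0.0/16


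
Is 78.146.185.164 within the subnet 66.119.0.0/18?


Subnet network: 66.119.0.0
Test IP AND mask: 78.146.128.0
No, 78.146.185.164 is not in 66.119.0.0/18


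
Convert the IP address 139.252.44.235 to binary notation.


139 = 10001011
252 = 11111100
44 = 00101100
235 = 11101011
Binary: 10001011.11111100.00101100.11101011


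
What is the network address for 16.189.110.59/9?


IP:   00010000.10111101.01101110.00111011
Mask: 11111111.10000000.00000000.00000000
AND operation:
Net:  00010000.10000000.00000000.00000000
Network: 16.128.0.0/9


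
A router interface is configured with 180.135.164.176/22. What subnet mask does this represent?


/22 means 22 network bits, 10 host bits
Binary: 11111111111111111111110000000000
Mask: 255.255.252.0


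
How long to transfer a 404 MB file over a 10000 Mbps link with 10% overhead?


Effective throughput = 10000 * (1 - 10/100) = 9000 Mbps
File size in Mb = 404 * 8 = 3232 Mb
Time = 3232 / 9000
Time = 0.3591 seconds


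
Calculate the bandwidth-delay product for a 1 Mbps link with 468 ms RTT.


BDP = bandwidth * RTT
= 1 Mbps * 468 ms
= 1 * 1e6 * 468 / 1000 bits
= 468000 bits
= 58500 bytes
= 57.1289 KB
BDP = 468000 bits (58500 bytes)


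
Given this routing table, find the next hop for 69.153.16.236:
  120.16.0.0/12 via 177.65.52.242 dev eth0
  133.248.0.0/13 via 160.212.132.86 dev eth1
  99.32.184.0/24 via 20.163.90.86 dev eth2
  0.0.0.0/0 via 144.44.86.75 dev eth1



Longest prefix match for 69.153.16.236:
  /12 120.16.0.0: no
  /13 133.248.0.0: no
  /24 99.32.184.0: no
  /0 0.0.0.0: MATCH
Selected: next-hop 144.44.86.75 via eth1 (matched /0)


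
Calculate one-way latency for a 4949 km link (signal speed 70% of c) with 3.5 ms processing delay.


Speed = 0.7 * 3e5 km/s = 210000 km/s
Propagation delay = 4949 / 210000 = 0.0236 s = 23.5667 ms
Processing delay = 3.5 ms
Total one-way latency = 27.0667 ms


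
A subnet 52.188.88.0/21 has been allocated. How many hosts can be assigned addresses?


Host bits = 32 - 21 = 11
Total addresses = 2^11 = 2048
Usable = total - 2 (network and broadcast)
Usable hosts: 2046


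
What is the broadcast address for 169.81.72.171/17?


Network: 169.81.0.0/17
Host bits = 15
Set all host bits to 1:
Broadcast: 169.81.127.255


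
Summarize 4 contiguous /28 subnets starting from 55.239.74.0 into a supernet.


Original prefix: /28
Number of subnets: 4 = 2^2
New prefix = 28 - 2 = 26
Supernet: 55.239.74.0/26


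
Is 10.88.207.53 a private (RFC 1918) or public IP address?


RFC 1918 private ranges:
  10.0.0.0/8 (10.0.0.0 - 10.255.255.255)
  172.16.0.0/12 (172.16.0.0 - 172.31.255.255)
  192.168.0.0/16 (192.168.0.0 - 192.168.255.255)
Private (in 10.0.0.0/8)


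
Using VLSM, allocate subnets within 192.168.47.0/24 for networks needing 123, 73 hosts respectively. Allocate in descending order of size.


123 hosts -> /25 (126 usable): 192.168.47.0/25
73 hosts -> /25 (126 usable): 192.168.47.128/25
Allocation: 192.168.47.0/25 (123 hosts, 126 usable); 192.168.47.128/25 (73 hosts, 126 usable)


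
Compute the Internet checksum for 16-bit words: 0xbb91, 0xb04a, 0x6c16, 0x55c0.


Sum all words (with carry folding):
+ 0xbb91 = 0xbb91
+ 0xb04a = 0x6bdc
+ 0x6c16 = 0xd7f2
+ 0x55c0 = 0x2db3
One's complement: ~0x2db3
Checksum = 0xd24c


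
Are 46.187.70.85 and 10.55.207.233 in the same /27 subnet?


Mask: 255.255.255.224
46.187.70.85 AND mask = 46.187.70.64
10.55.207.233 AND mask = 10.55.207.224
No, different subnets (46.187.70.64 vs 10.55.207.224)


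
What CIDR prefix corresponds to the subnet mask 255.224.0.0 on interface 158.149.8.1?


Binary: 11111111.11100000.00000000.00000000
Count leading 1s
Prefix: /11


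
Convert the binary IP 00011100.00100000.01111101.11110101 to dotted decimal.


00011100 = 28
00100000 = 32
01111101 = 125
11110101 = 245
IP: 28.32.125.245


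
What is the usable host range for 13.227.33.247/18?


Network: 13.227.0.0
Broadcast: 13.227.63.255
First usable = network + 1
Last usable = broadcast - 1
Range: 13.227.0.1 to 13.227.63.254


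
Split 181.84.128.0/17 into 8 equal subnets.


New prefix = 17 + 3 = 20
Each subnet has 4096 addresses
  181.84.128.0/20
  181.84.144.0/20
  181.84.160.0/20
  181.84.176.0/20
  181.84.192.0/20
  181.84.208.0/20
  181.84.224.0/20
  181.84.240.0/20
Subnets: 181.84.128.0/20, 181.84.144.0/20, 181.84.160.0/20, 181.84.176.0/20, 181.84.192.0/20, 181.84.208.0/20, 181.84.224.0/20, 181.84.240.0/20


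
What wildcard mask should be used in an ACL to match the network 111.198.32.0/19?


Subnet mask: 255.255.224.0
Wildcard = 255.255.255.255 - subnet mask
255 - 255 = 0
255 - 255 = 0
255 - 224 = 31
255 - 0 = 255
Wildcard: 0.0.31.255


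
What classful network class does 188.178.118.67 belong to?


First octet: 188
Binary: 10111100
10xxxxxx -> Class B (128-191)
Class B, default mask 255.255.0.0 (/16)


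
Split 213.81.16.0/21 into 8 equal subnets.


New prefix = 21 + 3 = 24
Each subnet has 256 addresses
  213.81.16.0/24
  213.81.17.0/24
  213.81.18.0/24
  213.81.19.0/24
  213.81.20.0/24
  213.81.21.0/24
  213.81.22.0/24
  213.81.23.0/24
Subnets: 213.81.16.0/24, 213.81.17.0/24, 213.81.18.0/24, 213.81.19.0/24, 213.81.20.0/24, 213.81.21.0/24, 213.81.22.0/24, 213.81.23.0/24


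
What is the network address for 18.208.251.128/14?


IP:   00010010.11010000.11111011.10000000
Mask: 11111111.11111100.00000000.00000000
AND operation:
Net:  00010010.11010000.00000000.00000000
Network: 18.208.0.0/14


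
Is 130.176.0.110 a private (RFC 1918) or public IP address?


RFC 1918 private ranges:
  10.0.0.0/8 (10.0.0.0 - 10.255.255.255)
  172.16.0.0/12 (172.16.0.0 - 172.31.255.255)
  192.168.0.0/16 (192.168.0.0 - 192.168.255.255)
Public (not in any RFC 1918 range)


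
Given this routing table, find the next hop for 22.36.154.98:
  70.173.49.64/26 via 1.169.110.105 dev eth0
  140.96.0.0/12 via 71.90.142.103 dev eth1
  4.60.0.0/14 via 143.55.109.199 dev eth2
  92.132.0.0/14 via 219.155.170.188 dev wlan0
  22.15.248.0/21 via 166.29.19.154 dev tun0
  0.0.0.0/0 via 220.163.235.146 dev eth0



Longest prefix match for 22.36.154.98:
  /26 70.173.49.64: no
  /12 140.96.0.0: no
  /14 4.60.0.0: no
  /14 92.132.0.0: no
  /21 22.15.248.0: no
  /0 0.0.0.0: MATCH
Selected: next-hop 220.163.235.146 via eth0 (matched /0)


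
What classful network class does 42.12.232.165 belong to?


First octet: 42
Binary: 00101010
0xxxxxxx -> Class A (1-126)
Class A, default mask 255.0.0.0 (/8)


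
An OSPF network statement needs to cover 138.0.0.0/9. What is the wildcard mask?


Subnet mask: 255.128.0.0
Wildcard = 255.255.255.255 - subnet mask
255 - 255 = 0
255 - 128 = 127
255 - 0 = 255
255 - 0 = 255
Wildcard: 0.127.255.255


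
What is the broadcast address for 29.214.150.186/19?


Network: 29.214.128.0/19
Host bits = 13
Set all host bits to 1:
Broadcast: 29.214.159.255


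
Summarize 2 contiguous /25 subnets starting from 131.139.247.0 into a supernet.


Original prefix: /25
Number of subnets: 2 = 2^1
New prefix = 25 - 1 = 24
Supernet: 131.139.247.0/24


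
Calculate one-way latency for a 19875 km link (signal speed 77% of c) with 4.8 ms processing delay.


Speed = 0.77 * 3e5 km/s = 231000 km/s
Propagation delay = 19875 / 231000 = 0.086 s = 86.039 ms
Processing delay = 4.8 ms
Total one-way latency = 90.839 ms


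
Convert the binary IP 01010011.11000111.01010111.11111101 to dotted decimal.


01010011 = 83
11000111 = 199
01010111 = 87
11111101 = 253
IP: 83.199.87.253


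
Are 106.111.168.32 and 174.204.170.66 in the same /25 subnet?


Mask: 255.255.255.128
106.111.168.32 AND mask = 106.111.168.0
174.204.170.66 AND mask = 174.204.170.0
No, different subnets (106.111.168.0 vs 174.204.170.0)


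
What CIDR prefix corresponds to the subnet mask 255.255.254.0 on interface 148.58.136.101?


Binary: 11111111.11111111.11111110.00000000
Count leading 1s
Prefix: /23


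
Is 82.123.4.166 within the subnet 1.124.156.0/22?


Subnet network: 1.124.156.0
Test IP AND mask: 82.123.4.0
No, 82.123.4.166 is not in 1.124.156.0/22


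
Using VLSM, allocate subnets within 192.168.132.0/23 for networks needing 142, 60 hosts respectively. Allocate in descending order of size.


142 hosts -> /24 (254 usable): 192.168.132.0/24
60 hosts -> /26 (62 usable): 192.168.133.0/26
Allocation: 192.168.132.0/24 (142 hosts, 254 usable); 192.168.133.0/26 (60 hosts, 62 usable)


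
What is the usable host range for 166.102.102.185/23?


Network: 166.102.102.0
Broadcast: 166.102.103.255
First usable = network + 1
Last usable = broadcast - 1
Range: 166.102.102.1 to 166.102.103.254


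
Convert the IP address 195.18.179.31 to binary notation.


195 = 11000011
18 = 00010010
179 = 10110011
31 = 00011111
Binary: 11000011.00010010.10110011.00011111


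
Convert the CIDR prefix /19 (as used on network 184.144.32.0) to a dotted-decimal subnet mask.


/19 means 19 network bits, 13 host bits
Binary: 11111111111111111110000000000000
Mask: 255.255.224.0


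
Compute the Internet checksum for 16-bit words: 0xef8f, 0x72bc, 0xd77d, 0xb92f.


Sum all words (with carry folding):
+ 0xef8f = 0xef8f
+ 0x72bc = 0x624c
+ 0xd77d = 0x39ca
+ 0xb92f = 0xf2f9
One's complement: ~0xf2f9
Checksum = 0x0d06


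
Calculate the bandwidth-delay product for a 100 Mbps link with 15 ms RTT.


BDP = bandwidth * RTT
= 100 Mbps * 15 ms
= 100 * 1e6 * 15 / 1000 bits
= 1500000 bits
= 187500 bytes
= 183.1055 KB
BDP = 1500000 bits (187500 bytes)


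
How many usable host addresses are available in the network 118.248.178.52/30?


Host bits = 32 - 30 = 2
Total addresses = 2^2 = 4
Usable = total - 2 (network and broadcast)
Usable hosts: 2


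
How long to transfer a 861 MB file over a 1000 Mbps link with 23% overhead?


Effective throughput = 1000 * (1 - 23/100) = 770 Mbps
File size in Mb = 861 * 8 = 6888 Mb
Time = 6888 / 770
Time = 8.9455 seconds


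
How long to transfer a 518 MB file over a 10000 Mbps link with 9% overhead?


Effective throughput = 10000 * (1 - 9/100) = 9100 Mbps
File size in Mb = 518 * 8 = 4144 Mb
Time = 4144 / 9100
Time = 0.4554 seconds


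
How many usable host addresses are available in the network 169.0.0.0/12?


Host bits = 32 - 12 = 20
Total addresses = 2^20 = 1048576
Usable = total - 2 (network and broadcast)
Usable hosts: 1048574


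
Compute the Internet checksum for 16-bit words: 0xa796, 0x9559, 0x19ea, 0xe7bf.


Sum all words (with carry folding):
+ 0xa796 = 0xa796
+ 0x9559 = 0x3cf0
+ 0x19ea = 0x56da
+ 0xe7bf = 0x3e9a
One's complement: ~0x3e9a
Checksum = 0xc165


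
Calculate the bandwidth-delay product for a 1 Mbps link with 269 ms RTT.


BDP = bandwidth * RTT
= 1 Mbps * 269 ms
= 1 * 1e6 * 269 / 1000 bits
= 269000 bits
= 33625 bytes
= 32.8369 KB
BDP = 269000 bits (33625 bytes)


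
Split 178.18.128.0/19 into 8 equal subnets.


New prefix = 19 + 3 = 22
Each subnet has 1024 addresses
  178.18.128.0/22
  178.18.132.0/22
  178.18.136.0/22
  178.18.140.0/22
  178.18.144.0/22
  178.18.148.0/22
  178.18.152.0/22
  178.18.156.0/22
Subnets: 178.18.128.0/22, 178.18.132.0/22, 178.18.136.0/22, 178.18.140.0/22, 178.18.144.0/22, 178.18.148.0/22, 178.18.152.0/22, 178.18.156.0/22


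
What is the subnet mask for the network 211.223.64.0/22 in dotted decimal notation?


/22 means 22 network bits, 10 host bits
Binary: 11111111111111111111110000000000
Mask: 255.255.252.0


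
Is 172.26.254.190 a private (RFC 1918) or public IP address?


RFC 1918 private ranges:
  10.0.0.0/8 (10.0.0.0 - 10.255.255.255)
  172.16.0.0/12 (172.16.0.0 - 172.31.255.255)
  192.168.0.0/16 (192.168.0.0 - 192.168.255.255)
Private (in 172.16.0.0/12)


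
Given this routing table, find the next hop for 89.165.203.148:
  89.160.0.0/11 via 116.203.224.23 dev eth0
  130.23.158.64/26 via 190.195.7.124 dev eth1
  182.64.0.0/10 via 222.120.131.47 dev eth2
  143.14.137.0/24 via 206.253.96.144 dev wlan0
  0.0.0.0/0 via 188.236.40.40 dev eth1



Longest prefix match for 89.165.203.148:
  /11 89.160.0.0: MATCH
  /26 130.23.158.64: no
  /10 182.64.0.0: no
  /24 143.14.137.0: no
  /0 0.0.0.0: MATCH
Selected: next-hop 116.203.224.23 via eth0 (matched /11)


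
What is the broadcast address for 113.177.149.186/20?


Network: 113.177.144.0/20
Host bits = 12
Set all host bits to 1:
Broadcast: 113.177.159.255


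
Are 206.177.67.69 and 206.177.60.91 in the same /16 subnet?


Mask: 255.255.0.0
206.177.67.69 AND mask = 206.177.0.0
206.177.60.91 AND mask = 206.177.0.0
Yes, same subnet (206.177.0.0)


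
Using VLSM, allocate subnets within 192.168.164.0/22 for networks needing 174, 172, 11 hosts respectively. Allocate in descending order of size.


174 hosts -> /24 (254 usable): 192.168.164.0/24
172 hosts -> /24 (254 usable): 192.168.165.0/24
11 hosts -> /28 (14 usable): 192.168.166.0/28
Allocation: 192.168.164.0/24 (174 hosts, 254 usable); 192.168.165.0/24 (172 hosts, 254 usable); 192.168.166.0/28 (11 hosts, 14 usable)


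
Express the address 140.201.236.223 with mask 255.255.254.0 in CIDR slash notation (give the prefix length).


Binary: 11111111.11111111.11111110.00000000
Count leading 1s
Prefix: /23


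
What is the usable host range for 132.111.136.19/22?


Network: 132.111.136.0
Broadcast: 132.111.139.255
First usable = network + 1
Last usable = broadcast - 1
Range: 132.111.136.1 to 132.111.139.254


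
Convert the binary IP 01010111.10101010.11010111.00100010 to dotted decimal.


01010111 = 87
10101010 = 170
11010111 = 215
00100010 = 34
IP: 87.170.215.34


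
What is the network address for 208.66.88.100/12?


IP:   11010000.01000010.01011000.01100100
Mask: 11111111.11110000.00000000.00000000
AND operation:
Net:  11010000.01000000.00000000.00000000
Network: 208.64.0.0/12


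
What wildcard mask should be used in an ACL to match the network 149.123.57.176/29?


Subnet mask: 255.255.255.248
Wildcard = 255.255.255.255 - subnet mask
255 - 255 = 0
255 - 255 = 0
255 - 255 = 0
255 - 248 = 7
Wildcard: 0.0.0.7


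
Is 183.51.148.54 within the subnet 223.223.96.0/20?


Subnet network: 223.223.96.0
Test IP AND mask: 183.51.144.0
No, 183.51.148.54 is not in 223.223.96.0/20


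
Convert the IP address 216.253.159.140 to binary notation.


216 = 11011000
253 = 11111101
159 = 10011111
140 = 10001100
Binary: 11011000.11111101.10011111.10001100


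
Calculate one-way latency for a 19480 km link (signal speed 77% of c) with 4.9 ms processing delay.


Speed = 0.77 * 3e5 km/s = 231000 km/s
Propagation delay = 19480 / 231000 = 0.0843 s = 84.329 ms
Processing delay = 4.9 ms
Total one-way latency = 89.229 ms


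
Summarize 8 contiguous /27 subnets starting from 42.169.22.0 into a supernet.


Original prefix: /27
Number of subnets: 8 = 2^3
New prefix = 27 - 3 = 24
Supernet: 42.169.22.0/24


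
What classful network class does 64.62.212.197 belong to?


First octet: 64
Binary: 01000000
0xxxxxxx -> Class A (1-126)
Class A, default mask 255.0.0.0 (/8)


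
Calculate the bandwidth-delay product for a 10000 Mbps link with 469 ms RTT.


BDP = bandwidth * RTT
= 10000 Mbps * 469 ms
= 10000 * 1e6 * 469 / 1000 bits
= 4690000000 bits
= 586250000 bytes
= 572509.7656 KB
BDP = 4690000000 bits (586250000 bytes)


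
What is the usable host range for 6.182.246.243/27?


Network: 6.182.246.224
Broadcast: 6.182.246.255
First usable = network + 1
Last usable = broadcast - 1
Range: 6.182.246.225 to 6.182.246.254


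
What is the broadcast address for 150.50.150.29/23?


Network: 150.50.150.0/23
Host bits = 9
Set all host bits to 1:
Broadcast: 150.50.151.255


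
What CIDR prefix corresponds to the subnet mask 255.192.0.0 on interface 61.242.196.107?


Binary: 11111111.11000000.00000000.00000000
Count leading 1s
Prefix: /10


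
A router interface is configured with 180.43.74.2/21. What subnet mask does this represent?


/21 means 21 network bits, 11 host bits
Binary: 11111111111111111111100000000000
Mask: 255.255.248.0


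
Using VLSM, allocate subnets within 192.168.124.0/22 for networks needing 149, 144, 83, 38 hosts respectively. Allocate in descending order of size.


149 hosts -> /24 (254 usable): 192.168.124.0/24
144 hosts -> /24 (254 usable): 192.168.125.0/24
83 hosts -> /25 (126 usable): 192.168.126.0/25
38 hosts -> /26 (62 usable): 192.168.126.128/26
Allocation: 192.168.124.0/24 (149 hosts, 254 usable); 192.168.125.0/24 (144 hosts, 254 usable); 192.168.126.0/25 (83 hosts, 126 usable); 192.168.126.128/26 (38 hosts, 62 usable)


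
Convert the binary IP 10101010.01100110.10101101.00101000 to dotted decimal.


10101010 = 170
01100110 = 102
10101101 = 173
00101000 = 40
IP: 170.102.173.40


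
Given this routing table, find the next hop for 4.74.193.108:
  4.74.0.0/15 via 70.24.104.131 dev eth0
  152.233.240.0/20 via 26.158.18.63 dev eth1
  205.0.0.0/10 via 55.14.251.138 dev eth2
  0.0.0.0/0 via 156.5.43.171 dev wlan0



Longest prefix match for 4.74.193.108:
  /15 4.74.0.0: MATCH
  /20 152.233.240.0: no
  /10 205.0.0.0: no
  /0 0.0.0.0: MATCH
Selected: next-hop 70.24.104.131 via eth0 (matched /15)


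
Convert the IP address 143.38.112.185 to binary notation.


143 = 10001111
38 = 00100110
112 = 01110000
185 = 10111001
Binary: 10001111.00100110.01110000.10111001


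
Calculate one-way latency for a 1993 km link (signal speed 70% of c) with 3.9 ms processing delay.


Speed = 0.7 * 3e5 km/s = 210000 km/s
Propagation delay = 1993 / 210000 = 0.0095 s = 9.4905 ms
Processing delay = 3.9 ms
Total one-way latency = 13.3905 ms


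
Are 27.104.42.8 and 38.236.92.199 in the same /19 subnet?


Mask: 255.255.224.0
27.104.42.8 AND mask = 27.104.32.0
38.236.92.199 AND mask = 38.236.64.0
No, different subnets (27.104.32.0 vs 38.236.64.0)


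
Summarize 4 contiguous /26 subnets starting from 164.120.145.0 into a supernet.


Original prefix: /26
Number of subnets: 4 = 2^2
New prefix = 26 - 2 = 24
Supernet: 164.120.145.0/24


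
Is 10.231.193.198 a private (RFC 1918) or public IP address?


RFC 1918 private ranges:
  10.0.0.0/8 (10.0.0.0 - 10.255.255.255)
  172.16.0.0/12 (172.16.0.0 - 172.31.255.255)
  192.168.0.0/16 (192.168.0.0 - 192.168.255.255)
Private (in 10.0.0.0/8)


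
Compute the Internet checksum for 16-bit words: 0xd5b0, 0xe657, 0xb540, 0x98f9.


Sum all words (with carry folding):
+ 0xd5b0 = 0xd5b0
+ 0xe657 = 0xbc08
+ 0xb540 = 0x7149
+ 0x98f9 = 0x0a43
One's complement: ~0x0a43
Checksum = 0xf5bc


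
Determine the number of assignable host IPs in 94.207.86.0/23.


Host bits = 32 - 23 = 9
Total addresses = 2^9 = 512
Usable = total - 2 (network and broadcast)
Usable hosts: 510


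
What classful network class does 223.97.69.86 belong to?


First octet: 223
Binary: 11011111
110xxxxx -> Class C (192-223)
Class C, default mask 255.255.255.0 (/24)


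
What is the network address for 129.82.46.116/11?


IP:   10000001.01010010.00101110.01110100
Mask: 11111111.11100000.00000000.00000000
AND operation:
Net:  10000001.01000000.00000000.00000000
Network: 129.64.0.0/11


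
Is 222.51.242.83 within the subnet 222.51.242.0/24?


Subnet network: 222.51.242.0
Test IP AND mask: 222.51.242.0
Yes, 222.51.242.83 is in 222.51.242.0/24


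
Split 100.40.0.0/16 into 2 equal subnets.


New prefix = 16 + 1 = 17
Each subnet has 32768 addresses
  100.40.0.0/17
  100.40.128.0/17
Subnets: 100.40.0.0/17, 100.40.128.0/17


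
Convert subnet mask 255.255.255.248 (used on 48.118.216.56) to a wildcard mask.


Subnet mask: 255.255.255.248
Wildcard = 255.255.255.255 - subnet mask
255 - 255 = 0
255 - 255 = 0
255 - 255 = 0
255 - 248 = 7
Wildcard: 0.0.0.7


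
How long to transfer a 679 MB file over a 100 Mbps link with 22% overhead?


Effective throughput = 100 * (1 - 22/100) = 78 Mbps
File size in Mb = 679 * 8 = 5432 Mb
Time = 5432 / 78
Time = 69.641 seconds


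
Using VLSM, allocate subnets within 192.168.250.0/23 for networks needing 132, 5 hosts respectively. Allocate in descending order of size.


132 hosts -> /24 (254 usable): 192.168.250.0/24
5 hosts -> /29 (6 usable): 192.168.251.0/29
Allocation: 192.168.250.0/24 (132 hosts, 254 usable); 192.168.251.0/29 (5 hosts, 6 usable)


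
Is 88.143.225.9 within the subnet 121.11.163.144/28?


Subnet network: 121.11.163.144
Test IP AND mask: 88.143.225.0
No, 88.143.225.9 is not in 121.11.163.144/28


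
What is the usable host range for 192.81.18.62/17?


Network: 192.81.0.0
Broadcast: 192.81.127.255
First usable = network + 1
Last usable = broadcast - 1
Range: 192.81.0.1 to 192.81.127.254


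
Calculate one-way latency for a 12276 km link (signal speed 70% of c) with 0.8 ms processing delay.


Speed = 0.7 * 3e5 km/s = 210000 km/s
Propagation delay = 12276 / 210000 = 0.0585 s = 58.4571 ms
Processing delay = 0.8 ms
Total one-way latency = 59.2571 ms


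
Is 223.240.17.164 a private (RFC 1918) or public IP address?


RFC 1918 private ranges:
  10.0.0.0/8 (10.0.0.0 - 10.255.255.255)
  172.16.0.0/12 (172.16.0.0 - 172.31.255.255)
  192.168.0.0/16 (192.168.0.0 - 192.168.255.255)
Public (not in any RFC 1918 range)


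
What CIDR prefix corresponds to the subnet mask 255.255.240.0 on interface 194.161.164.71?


Binary: 11111111.11111111.11110000.00000000
Count leading 1s
Prefix: /20


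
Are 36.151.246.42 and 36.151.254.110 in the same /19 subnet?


Mask: 255.255.224.0
36.151.246.42 AND mask = 36.151.224.0
36.151.254.110 AND mask = 36.151.224.0
Yes, same subnet (36.151.224.0)


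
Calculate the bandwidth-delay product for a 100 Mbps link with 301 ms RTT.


BDP = bandwidth * RTT
= 100 Mbps * 301 ms
= 100 * 1e6 * 301 / 1000 bits
= 30100000 bits
= 3762500 bytes
= 3674.3164 KB
BDP = 30100000 bits (3762500 bytes)


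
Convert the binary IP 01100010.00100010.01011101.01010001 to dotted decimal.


01100010 = 98
00100010 = 34
01011101 = 93
01010001 = 81
IP: 98.34.93.81


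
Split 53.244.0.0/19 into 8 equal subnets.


New prefix = 19 + 3 = 22
Each subnet has 1024 addresses
  53.244.0.0/22
  53.244.4.0/22
  53.244.8.0/22
  53.244.12.0/22
  53.244.16.0/22
  53.244.20.0/22
  53.244.24.0/22
  53.244.28.0/22
Subnets: 53.244.0.0/22, 53.244.4.0/22, 53.244.8.0/22, 53.244.12.0/22, 53.244.16.0/22, 53.244.20.0/22, 53.244.24.0/22, 53.244.28.0/22


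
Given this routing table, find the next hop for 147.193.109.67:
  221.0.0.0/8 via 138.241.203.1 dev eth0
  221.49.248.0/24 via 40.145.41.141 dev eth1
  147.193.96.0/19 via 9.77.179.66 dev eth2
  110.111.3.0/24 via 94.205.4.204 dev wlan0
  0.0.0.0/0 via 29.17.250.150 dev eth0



Longest prefix match for 147.193.109.67:
  /8 221.0.0.0: no
  /24 221.49.248.0: no
  /19 147.193.96.0: MATCH
  /24 110.111.3.0: no
  /0 0.0.0.0: MATCH
Selected: next-hop 9.77.179.66 via eth2 (matched /19)


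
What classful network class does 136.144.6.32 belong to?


First octet: 136
Binary: 10001000
10xxxxxx -> Class B (128-191)
Class B, default mask 255.255.0.0 (/16)


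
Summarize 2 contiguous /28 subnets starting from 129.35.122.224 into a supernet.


Original prefix: /28
Number of subnets: 2 = 2^1
New prefix = 28 - 1 = 27
Supernet: 129.35.122.224/27


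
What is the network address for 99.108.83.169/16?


IP:   01100011.01101100.01010011.10101001
Mask: 11111111.11111111.00000000.00000000
AND operation:
Net:  01100011.01101100.00000000.00000000
Network: 99.108.0.0/16


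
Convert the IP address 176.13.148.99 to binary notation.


176 = 10110000
13 = 00001101
148 = 10010100
99 = 01100011
Binary: 10110000.00001101.10010100.01100011


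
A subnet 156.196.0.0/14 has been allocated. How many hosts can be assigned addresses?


Host bits = 32 - 14 = 18
Total addresses = 2^18 = 262144
Usable = total - 2 (network and broadcast)
Usable hosts: 262142


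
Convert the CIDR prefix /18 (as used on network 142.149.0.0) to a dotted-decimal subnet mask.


/18 means 18 network bits, 14 host bits
Binary: 11111111111111111100000000000000
Mask: 255.255.192.0


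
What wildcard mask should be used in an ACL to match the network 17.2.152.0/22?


Subnet mask: 255.255.252.0
Wildcard = 255.255.255.255 - subnet mask
255 - 255 = 0
255 - 255 = 0
255 - 252 = 3
255 - 0 = 255
Wildcard: 0.0.3.255


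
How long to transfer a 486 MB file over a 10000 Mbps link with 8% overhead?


Effective throughput = 10000 * (1 - 8/100) = 9200 Mbps
File size in Mb = 486 * 8 = 3888 Mb
Time = 3888 / 9200
Time = 0.4226 seconds


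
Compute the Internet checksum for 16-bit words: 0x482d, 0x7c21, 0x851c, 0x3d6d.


Sum all words (with carry folding):
+ 0x482d = 0x482d
+ 0x7c21 = 0xc44e
+ 0x851c = 0x496b
+ 0x3d6d = 0x86d8
One's complement: ~0x86d8
Checksum = 0x7927


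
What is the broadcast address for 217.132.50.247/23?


Network: 217.132.50.0/23
Host bits = 9
Set all host bits to 1:
Broadcast: 217.132.51.255
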